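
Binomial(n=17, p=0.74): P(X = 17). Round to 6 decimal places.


P = C(n,k) * p^k * (1-p)^(n-k)
C(17,17) = 1
p^k = 0.74^17 ≈ 0.005983279
(1-p)^(n-k) = 0.26^0 = 1
P = 1 * 0.005983279 * 1 ≈ 0.005983

0.005983


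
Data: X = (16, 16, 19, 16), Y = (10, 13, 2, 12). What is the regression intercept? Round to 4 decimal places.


a = ybar - b*xbar, where b = sum((xi-xbar)(yi-ybar)) / sum((xi-xbar)^2)
n = 4, xbar = 67/4 = 16.75, ybar = 37/4 = 9.25
Sxy = sum((xi-xbar)(yi-ybar)) = -21.75
Sxx = sum((xi-xbar)^2) = 6.75
b = Sxy / Sxx = -29/9 ≈ -3.222222
a = 9.25 - (-3.222222) * 16.75 = 569/9 ≈ 63.222222

63.2222


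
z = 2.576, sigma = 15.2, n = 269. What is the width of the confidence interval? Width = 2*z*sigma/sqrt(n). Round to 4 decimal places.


width = 2*z*sigma/sqrt(n)
2*z*sigma = 2 * 2.576 * 15.2 = 78.3104
sqrt(269) ≈ 16.401219
width = 78.3104 / 16.401219 ≈ 4.774669

4.7747


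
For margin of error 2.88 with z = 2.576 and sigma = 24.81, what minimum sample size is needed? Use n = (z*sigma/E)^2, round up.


z*sigma/E = 2.576 * 24.81 / 2.88 = 133147/6000 ≈ 22.191167
(z*sigma/E)^2 ≈ 492.447878
round up: n = 493

493


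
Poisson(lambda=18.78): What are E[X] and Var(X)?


E[X] = Var(X) = lambda = 18.78

18.78, 18.78


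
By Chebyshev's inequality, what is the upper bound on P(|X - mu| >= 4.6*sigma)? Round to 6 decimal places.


P <= 1/k^2
k^2 = 4.6^2 = 21.16
1/k^2 = 1 / 21.16 = 25/529 ≈ 0.04725898

0.047259


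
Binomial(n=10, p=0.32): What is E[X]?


E[X] = n*p = 10 * 0.32 = 3.2

3.2


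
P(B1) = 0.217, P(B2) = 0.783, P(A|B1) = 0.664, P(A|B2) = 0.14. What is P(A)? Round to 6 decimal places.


P(A) = P(A|B1)*P(B1) + P(A|B2)*P(B2)
P(A|B1)*P(B1) = 0.664 * 0.217 = 0.144088
P(A|B2)*P(B2) = 0.14 * 0.783 = 0.10962
P(A) = 0.144088 + 0.10962 = 0.253708

0.253708


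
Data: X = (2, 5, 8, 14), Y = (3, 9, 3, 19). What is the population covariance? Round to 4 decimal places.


Cov = (1/n)*sum((xi-xbar)(yi-ybar))
n = 4, xbar = 29/4 = 7.25, ybar = 34/4 = 8.5
sum((xi-xbar)(yi-ybar)) = 94.5
Cov = 94.5 / 4 = 23.625

23.6250


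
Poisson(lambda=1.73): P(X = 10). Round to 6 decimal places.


P = e^(-lam) * lam^k / k!
e^(-1.73) ≈ 0.1772844
lam^k = 1.73^10 ≈ 240.138079
k! = 10! = 3628800
P = 0.1772844 * 240.138079 / 3628800 ≈ 0.000012

0.000012


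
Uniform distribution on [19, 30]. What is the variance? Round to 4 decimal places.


Var = (b-a)^2 / 12
(b-a)^2 = (30 - 19)^2 = 121
Var = 121/12 ≈ 10.083333

10.0833


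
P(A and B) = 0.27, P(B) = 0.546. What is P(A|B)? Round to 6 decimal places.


P(A|B) = P(A and B) / P(B) = 0.27 / 0.546 = 45/91 ≈ 0.49450549

0.494505


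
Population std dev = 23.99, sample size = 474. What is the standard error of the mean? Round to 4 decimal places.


SE = sigma / sqrt(n)
sqrt(474) ≈ 21.771541
SE = 23.99 / 21.771541 ≈ 1.101897

1.1019


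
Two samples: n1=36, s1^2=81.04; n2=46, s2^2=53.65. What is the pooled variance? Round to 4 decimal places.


sp^2 = ((n1-1)*s1^2 + (n2-1)*s2^2)/(n1+n2-2)
(n1-1)*s1^2 = 35 * 81.04 = 2836.4
(n2-1)*s2^2 = 45 * 53.65 = 2414.25
numerator = 2836.4 + 2414.25 = 5250.65
n1+n2-2 = 80
sp^2 = 5250.65 / 80 = 65.633125

65.6331


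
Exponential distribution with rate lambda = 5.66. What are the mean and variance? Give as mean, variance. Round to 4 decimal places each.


mean = 1/lam, var = 1/lam^2
mean = 1 / 5.66 = 50/283 ≈ 0.176678
lam^2 = 5.66^2 = 32.0356
var = 1 / 32.0356 ≈ 0.031215

0.1767, 0.0312


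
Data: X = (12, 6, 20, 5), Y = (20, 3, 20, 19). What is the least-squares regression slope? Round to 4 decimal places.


b = sum((xi-xbar)(yi-ybar)) / sum((xi-xbar)^2)
n = 4, xbar = 43/4 = 10.75, ybar = 62/4 = 15.5
Sxy = sum((xi-xbar)(yi-ybar)) = 86.5
Sxx = sum((xi-xbar)^2) = 142.75
b = Sxy / Sxx = 346/571 ≈ 0.605954

0.6060


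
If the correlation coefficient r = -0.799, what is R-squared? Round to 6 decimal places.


R^2 = r^2 = (-0.799)^2 = 0.638401

0.638401


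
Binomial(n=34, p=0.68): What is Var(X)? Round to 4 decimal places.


Var = n*p*(1-p) = 34 * 0.68 * 0.32 = 7.3984

7.3984


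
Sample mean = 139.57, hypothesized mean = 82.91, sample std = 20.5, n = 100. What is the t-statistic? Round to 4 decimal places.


t = (xbar - mu0) / (s/sqrt(n))
xbar - mu0 = 139.57 - 82.91 = 56.66
sqrt(100) = 10
s/sqrt(n) = 20.5 / 10 = 2.05
t = 56.66 / 2.05 = 5666/205 ≈ 27.639024

27.6390


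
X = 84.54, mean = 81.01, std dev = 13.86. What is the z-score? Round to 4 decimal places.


z = (X - mu) / sigma
X - mu = 84.54 - 81.01 = 3.53
z = 3.53 / 13.86 = 353/1386 ≈ 0.254690

0.2547


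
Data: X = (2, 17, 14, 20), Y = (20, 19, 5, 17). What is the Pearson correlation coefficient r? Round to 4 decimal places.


r = sum((xi-xbar)(yi-ybar)) / sqrt(sum((xi-xbar)^2) * sum((yi-ybar)^2))
n = 4, xbar = 53/4 = 13.25, ybar = 61/4 = 15.25
Sxy = sum((xi-xbar)(yi-ybar)) = -35.25
Sxx = sum((xi-xbar)^2) = 186.75
Syy = sum((yi-ybar)^2) = 144.75
sqrt(Sxx*Syy) ≈ 164.414301
r = Sxy / sqrt(Sxx*Syy) = -35.25 / 164.414301 ≈ -0.214397

-0.2144


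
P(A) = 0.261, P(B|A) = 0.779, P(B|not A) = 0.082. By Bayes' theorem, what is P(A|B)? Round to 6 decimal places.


P(A|B) = P(B|A)*P(A) / P(B), P(B) = P(B|A)*P(A) + P(B|not A)*P(not A)
P(B|A)*P(A) = 0.779 * 0.261 = 0.203319
P(B|not A)*P(not A) = 0.082 * 0.739 = 0.060598
P(B) = 0.203319 + 0.060598 = 0.263917
P(A|B) = 0.203319 / 0.263917 = 4959/6437 ≈ 0.77038993

0.770390


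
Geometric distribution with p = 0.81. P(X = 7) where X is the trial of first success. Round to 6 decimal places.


P = (1-p)^(k-1) * p
(1-p)^(k-1) = 0.19^6 ≈ 0.00004704588
P = 0.00004704588 * 0.81 ≈ 0.00003810716

0.000038


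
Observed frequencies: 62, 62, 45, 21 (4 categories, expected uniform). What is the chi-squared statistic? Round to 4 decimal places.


chi2 = sum((O-E)^2/E), E = total/4
total = 190, E = 190/4 = 47.5
(62 - 47.5)^2 / 47.5 = 210.25 / 47.5 = 841/190 ≈ 4.426316
(62 - 47.5)^2 / 47.5 = 210.25 / 47.5 = 841/190 ≈ 4.426316
(45 - 47.5)^2 / 47.5 = 6.25 / 47.5 = 5/38 ≈ 0.131579
(21 - 47.5)^2 / 47.5 = 702.25 / 47.5 = 2809/190 ≈ 14.784211
chi2 = 2258/95 ≈ 23.768421

23.7684


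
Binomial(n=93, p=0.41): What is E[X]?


E[X] = n*p = 93 * 0.41 = 38.13

38.13


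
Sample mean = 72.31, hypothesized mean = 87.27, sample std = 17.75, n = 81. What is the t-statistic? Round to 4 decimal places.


t = (xbar - mu0) / (s/sqrt(n))
xbar - mu0 = 72.31 - 87.27 = -14.96
sqrt(81) = 9
s/sqrt(n) = 17.75 / 9 = 71/36 ≈ 1.97222222
t = -14.96 / 1.97222222 = -13464/1775 ≈ -7.585352

-7.5854


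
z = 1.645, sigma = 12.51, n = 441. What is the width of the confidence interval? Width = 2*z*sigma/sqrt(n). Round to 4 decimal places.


width = 2*z*sigma/sqrt(n)
2*z*sigma = 2 * 1.645 * 12.51 = 41.1579
sqrt(441) = 21
width = 41.1579 / 21 = 1.9599

1.9599


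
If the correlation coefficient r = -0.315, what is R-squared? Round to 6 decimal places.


R^2 = r^2 = (-0.315)^2 = 0.099225

0.099225


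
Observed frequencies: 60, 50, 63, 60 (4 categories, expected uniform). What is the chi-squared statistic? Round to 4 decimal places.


chi2 = sum((O-E)^2/E), E = total/4
total = 233, E = 233/4 = 58.25
(60 - 58.25)^2 / 58.25 = 3.0625 / 58.25 = 49/932 ≈ 0.052575
(50 - 58.25)^2 / 58.25 = 68.0625 / 58.25 = 1089/932 ≈ 1.168455
(63 - 58.25)^2 / 58.25 = 22.5625 / 58.25 = 361/932 ≈ 0.387339
(60 - 58.25)^2 / 58.25 = 3.0625 / 58.25 = 49/932 ≈ 0.052575
chi2 = 387/233 ≈ 1.660944

1.6609


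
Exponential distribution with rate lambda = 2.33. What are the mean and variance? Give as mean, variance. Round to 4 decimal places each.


mean = 1/lam, var = 1/lam^2
mean = 1 / 2.33 = 100/233 ≈ 0.429185
lam^2 = 2.33^2 = 5.4289
var = 1 / 5.4289 ≈ 0.184199

0.4292, 0.1842


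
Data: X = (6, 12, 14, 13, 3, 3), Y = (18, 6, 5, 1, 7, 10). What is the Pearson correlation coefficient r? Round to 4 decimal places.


r = sum((xi-xbar)(yi-ybar)) / sqrt(sum((xi-xbar)^2) * sum((yi-ybar)^2))
n = 6, xbar = 51/6 = 8.5, ybar = 47/6 ≈ 7.833333
Sxy = sum((xi-xbar)(yi-ybar)) = -85.5
Sxx = sum((xi-xbar)^2) = 129.5
Syy = sum((yi-ybar)^2) = 1001/6 ≈ 166.833333
sqrt(Sxx*Syy) ≈ 146.986110
r = Sxy / sqrt(Sxx*Syy) = -85.5 / 146.986110 ≈ -0.581688

-0.5817


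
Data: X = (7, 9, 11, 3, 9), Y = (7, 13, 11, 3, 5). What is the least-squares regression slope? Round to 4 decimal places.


b = sum((xi-xbar)(yi-ybar)) / sum((xi-xbar)^2)
n = 5, xbar = 39/5 = 7.8, ybar = 39/5 = 7.8
Sxy = sum((xi-xbar)(yi-ybar)) = 36.8
Sxx = sum((xi-xbar)^2) = 36.8
b = Sxy / Sxx = 1

1.0000


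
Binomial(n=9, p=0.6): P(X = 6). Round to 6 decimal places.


P = C(n,k) * p^k * (1-p)^(n-k)
C(9,6) = 84
p^k = 0.6^6 = 0.046656
(1-p)^(n-k) = 0.4^3 = 0.064
P = 84 * 0.046656 * 0.064 ≈ 0.250823

0.250823


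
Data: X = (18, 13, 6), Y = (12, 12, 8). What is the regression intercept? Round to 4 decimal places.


a = ybar - b*xbar, where b = sum((xi-xbar)(yi-ybar)) / sum((xi-xbar)^2)
n = 3, xbar = 37/3 ≈ 12.333333, ybar = 32/3 ≈ 10.666667
Sxy = sum((xi-xbar)(yi-ybar)) = 76/3 ≈ 25.333333
Sxx = sum((xi-xbar)^2) = 218/3 ≈ 72.666667
b = Sxy / Sxx = 38/109 ≈ 0.348624
a = 10.666667 - 0.348624 * 12.333333 = 694/109 ≈ 6.366972

6.3670


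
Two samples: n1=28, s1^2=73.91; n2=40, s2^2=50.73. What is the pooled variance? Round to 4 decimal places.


sp^2 = ((n1-1)*s1^2 + (n2-1)*s2^2)/(n1+n2-2)
(n1-1)*s1^2 = 27 * 73.91 = 1995.57
(n2-1)*s2^2 = 39 * 50.73 = 1978.47
numerator = 1995.57 + 1978.47 = 3974.04
n1+n2-2 = 66
sp^2 = 3974.04 / 66 = 33117/550 ≈ 60.212727

60.2127


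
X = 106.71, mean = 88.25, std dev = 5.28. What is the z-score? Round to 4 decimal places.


z = (X - mu) / sigma
X - mu = 106.71 - 88.25 = 18.46
z = 18.46 / 5.28 = 923/264 ≈ 3.496212

3.4962


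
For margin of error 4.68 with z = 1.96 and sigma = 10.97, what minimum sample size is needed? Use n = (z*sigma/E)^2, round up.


z*sigma/E = 1.96 * 10.97 / 4.68 ≈ 4.594274
(z*sigma/E)^2 ≈ 21.107349
round up: n = 22

22


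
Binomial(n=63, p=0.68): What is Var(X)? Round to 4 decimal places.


Var = n*p*(1-p) = 63 * 0.68 * 0.32 = 13.7088

13.7088


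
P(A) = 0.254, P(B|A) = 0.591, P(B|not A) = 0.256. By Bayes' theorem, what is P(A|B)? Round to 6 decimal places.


P(A|B) = P(B|A)*P(A) / P(B), P(B) = P(B|A)*P(A) + P(B|not A)*P(not A)
P(B|A)*P(A) = 0.591 * 0.254 = 0.150114
P(B|not A)*P(not A) = 0.256 * 0.746 = 0.190976
P(B) = 0.150114 + 0.190976 = 0.34109
P(A|B) = 0.150114 / 0.34109 ≈ 0.44010085

0.440101


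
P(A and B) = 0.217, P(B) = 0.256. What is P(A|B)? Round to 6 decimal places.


P(A|B) = P(A and B) / P(B) = 0.217 / 0.256 = 0.84765625

0.847656


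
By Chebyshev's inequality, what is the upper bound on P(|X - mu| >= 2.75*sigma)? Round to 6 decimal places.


P <= 1/k^2
k^2 = 2.75^2 = 7.5625
1/k^2 = 1 / 7.5625 = 16/121 ≈ 0.13223140

0.132231


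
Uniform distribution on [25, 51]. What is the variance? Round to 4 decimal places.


Var = (b-a)^2 / 12
(b-a)^2 = (51 - 25)^2 = 676
Var = 676/12 ≈ 56.333333

56.3333


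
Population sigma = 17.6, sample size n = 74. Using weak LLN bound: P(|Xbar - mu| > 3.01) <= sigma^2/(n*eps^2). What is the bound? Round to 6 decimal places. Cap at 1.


bound = min(1, sigma^2/(n*eps^2))
sigma^2 = 17.6^2 = 309.76
n*eps^2 = 74 * 3.01^2 = 74 * 9.0601 = 670.4474
sigma^2/(n*eps^2) = 309.76 / 670.4474 ≈ 0.46201984

0.462020


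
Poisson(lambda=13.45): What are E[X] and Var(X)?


E[X] = Var(X) = lambda = 13.45

13.45, 13.45


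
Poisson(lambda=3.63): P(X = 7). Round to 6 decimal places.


P = e^(-lam) * lam^k / k!
e^(-3.63) ≈ 0.02651618
lam^k = 3.63^7 ≈ 8305.128860
k! = 7! = 5040
P = 0.02651618 * 8305.128860 / 5040 ≈ 0.043695

0.043695


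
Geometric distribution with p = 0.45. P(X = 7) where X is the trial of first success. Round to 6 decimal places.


P = (1-p)^(k-1) * p
(1-p)^(k-1) = 0.55^6 ≈ 0.02768064
P = 0.02768064 * 0.45 ≈ 0.01245629

0.012456


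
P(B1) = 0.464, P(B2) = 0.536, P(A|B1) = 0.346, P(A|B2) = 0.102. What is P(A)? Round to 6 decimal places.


P(A) = P(A|B1)*P(B1) + P(A|B2)*P(B2)
P(A|B1)*P(B1) = 0.346 * 0.464 = 0.160544
P(A|B2)*P(B2) = 0.102 * 0.536 = 0.054672
P(A) = 0.160544 + 0.054672 = 0.215216

0.215216


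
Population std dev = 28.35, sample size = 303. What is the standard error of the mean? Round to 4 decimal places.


SE = sigma / sqrt(n)
sqrt(303) ≈ 17.406895
SE = 28.35 / 17.406895 ≈ 1.628665

1.6287


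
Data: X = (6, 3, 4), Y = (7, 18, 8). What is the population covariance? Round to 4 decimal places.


Cov = (1/n)*sum((xi-xbar)(yi-ybar))
n = 3, xbar = 13/3 ≈ 4.333333, ybar = 33/3 = 11
sum((xi-xbar)(yi-ybar)) = -15
Cov = -15 / 3 = -5

-5.0000


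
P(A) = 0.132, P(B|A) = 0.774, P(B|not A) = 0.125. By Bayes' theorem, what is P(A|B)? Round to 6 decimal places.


P(A|B) = P(B|A)*P(A) / P(B), P(B) = P(B|A)*P(A) + P(B|not A)*P(not A)
P(B|A)*P(A) = 0.774 * 0.132 = 0.102168
P(B|not A)*P(not A) = 0.125 * 0.868 = 0.1085
P(B) = 0.102168 + 0.1085 = 0.210668
P(A|B) = 0.102168 / 0.210668 ≈ 0.48497161

0.484972


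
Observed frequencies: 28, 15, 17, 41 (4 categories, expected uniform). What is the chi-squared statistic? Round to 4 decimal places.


chi2 = sum((O-E)^2/E), E = total/4
total = 101, E = 101/4 = 25.25
(28 - 25.25)^2 / 25.25 = 7.5625 / 25.25 = 121/404 ≈ 0.299505
(15 - 25.25)^2 / 25.25 = 105.0625 / 25.25 = 1681/404 ≈ 4.160891
(17 - 25.25)^2 / 25.25 = 68.0625 / 25.25 = 1089/404 ≈ 2.695545
(41 - 25.25)^2 / 25.25 = 248.0625 / 25.25 = 3969/404 ≈ 9.824257
chi2 = 1715/101 ≈ 16.980198

16.9802


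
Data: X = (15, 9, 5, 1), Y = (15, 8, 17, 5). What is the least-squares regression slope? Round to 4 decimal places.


b = sum((xi-xbar)(yi-ybar)) / sum((xi-xbar)^2)
n = 4, xbar = 30/4 = 7.5, ybar = 45/4 = 11.25
Sxy = sum((xi-xbar)(yi-ybar)) = 49.5
Sxx = sum((xi-xbar)^2) = 107
b = Sxy / Sxx = 99/214 ≈ 0.462617

0.4626


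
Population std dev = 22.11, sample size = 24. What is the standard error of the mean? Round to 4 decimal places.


SE = sigma / sqrt(n)
sqrt(24) ≈ 4.898979
SE = 22.11 / 4.898979 ≈ 4.513185

4.5132


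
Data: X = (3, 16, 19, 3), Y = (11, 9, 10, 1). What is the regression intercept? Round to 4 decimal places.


a = ybar - b*xbar, where b = sum((xi-xbar)(yi-ybar)) / sum((xi-xbar)^2)
n = 4, xbar = 41/4 = 10.25, ybar = 31/4 = 7.75
Sxy = sum((xi-xbar)(yi-ybar)) = 52.25
Sxx = sum((xi-xbar)^2) = 214.75
b = Sxy / Sxx = 209/859 ≈ 0.243306
a = 7.75 - 0.243306 * 10.25 = 4515/859 ≈ 5.256112

5.2561


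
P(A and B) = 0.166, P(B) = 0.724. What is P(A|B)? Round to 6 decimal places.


P(A|B) = P(A and B) / P(B) = 0.166 / 0.724 = 83/362 ≈ 0.22928177

0.229282


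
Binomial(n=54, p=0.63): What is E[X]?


E[X] = n*p = 54 * 0.63 = 34.02

34.02


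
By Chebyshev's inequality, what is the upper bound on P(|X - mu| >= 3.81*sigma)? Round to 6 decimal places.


P <= 1/k^2
k^2 = 3.81^2 = 14.5161
1/k^2 = 1 / 14.5161 ≈ 0.06888903

0.068889


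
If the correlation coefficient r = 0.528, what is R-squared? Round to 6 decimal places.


R^2 = r^2 = (0.528)^2 = 0.278784

0.278784


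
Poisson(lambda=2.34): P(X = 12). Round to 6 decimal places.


P = e^(-lam) * lam^k / k!
e^(-2.34) ≈ 0.09632764
lam^k = 2.34^12 ≈ 26951.955997
k! = 12! = 479001600
P = 0.09632764 * 26951.955997 / 479001600 ≈ 0.000005

0.000005


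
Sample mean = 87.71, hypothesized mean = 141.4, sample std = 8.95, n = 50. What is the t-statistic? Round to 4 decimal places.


t = (xbar - mu0) / (s/sqrt(n))
xbar - mu0 = 87.71 - 141.4 = -53.69
sqrt(50) ≈ 7.07106781
s/sqrt(n) = 8.95 / 7.07106781 ≈ 1.26572114
t = -53.69 / 1.26572114 ≈ -42.418506

-42.4185


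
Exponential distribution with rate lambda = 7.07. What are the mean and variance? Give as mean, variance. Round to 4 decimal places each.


mean = 1/lam, var = 1/lam^2
mean = 1 / 7.07 = 100/707 ≈ 0.141443
lam^2 = 7.07^2 = 49.9849
var = 1 / 49.9849 ≈ 0.020006

0.1414, 0.0200


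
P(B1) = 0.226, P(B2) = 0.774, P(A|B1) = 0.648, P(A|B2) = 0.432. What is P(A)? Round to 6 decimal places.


P(A) = P(A|B1)*P(B1) + P(A|B2)*P(B2)
P(A|B1)*P(B1) = 0.648 * 0.226 = 0.146448
P(A|B2)*P(B2) = 0.432 * 0.774 = 0.334368
P(A) = 0.146448 + 0.334368 = 0.480816

0.480816


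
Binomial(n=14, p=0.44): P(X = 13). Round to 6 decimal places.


P = C(n,k) * p^k * (1-p)^(n-k)
C(14,13) = 14
p^k = 0.44^13 ≈ 0.00002316780
(1-p)^(n-k) = 0.56^1 = 0.56
P = 14 * 0.00002316780 * 0.56 ≈ 0.000182

0.000182


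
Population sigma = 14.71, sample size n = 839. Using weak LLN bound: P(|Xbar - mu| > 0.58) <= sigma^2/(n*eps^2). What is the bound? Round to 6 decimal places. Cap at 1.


bound = min(1, sigma^2/(n*eps^2))
sigma^2 = 14.71^2 = 216.3841
n*eps^2 = 839 * 0.58^2 = 839 * 0.3364 = 282.2396
sigma^2/(n*eps^2) = 216.3841 / 282.2396 ≈ 0.76666811

0.766668


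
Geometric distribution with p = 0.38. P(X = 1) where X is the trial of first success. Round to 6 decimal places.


P = (1-p)^(k-1) * p
(1-p)^(k-1) = 0.62^0 = 1
P = 1 * 0.38 = 0.38

0.380000


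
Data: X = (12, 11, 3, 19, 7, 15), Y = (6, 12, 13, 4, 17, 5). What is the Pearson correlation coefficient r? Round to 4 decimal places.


r = sum((xi-xbar)(yi-ybar)) / sqrt(sum((xi-xbar)^2) * sum((yi-ybar)^2))
n = 6, xbar = 67/6 ≈ 11.166667, ybar = 57/6 = 9.5
Sxy = sum((xi-xbar)(yi-ybar)) = -123.5
Sxx = sum((xi-xbar)^2) = 965/6 ≈ 160.833333
Syy = sum((yi-ybar)^2) = 137.5
sqrt(Sxx*Syy) ≈ 148.709728
r = Sxy / sqrt(Sxx*Syy) = -123.5 / 148.709728 ≈ -0.830477

-0.8305


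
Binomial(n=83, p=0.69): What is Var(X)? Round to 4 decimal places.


Var = n*p*(1-p) = 83 * 0.69 * 0.31 = 17.7537

17.7537


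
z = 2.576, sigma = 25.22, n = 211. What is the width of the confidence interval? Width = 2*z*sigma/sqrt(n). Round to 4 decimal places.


width = 2*z*sigma/sqrt(n)
2*z*sigma = 2 * 2.576 * 25.22 = 129.93344
sqrt(211) ≈ 14.525839
width = 129.93344 / 14.525839 ≈ 8.944987

8.9450


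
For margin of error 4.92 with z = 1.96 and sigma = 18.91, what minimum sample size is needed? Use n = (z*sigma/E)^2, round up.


z*sigma/E = 1.96 * 18.91 / 4.92 ≈ 7.533252
(z*sigma/E)^2 ≈ 56.749886
round up: n = 57

57


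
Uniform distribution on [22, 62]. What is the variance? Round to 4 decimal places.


Var = (b-a)^2 / 12
(b-a)^2 = (62 - 22)^2 = 1600
Var = 1600/12 ≈ 133.333333

133.3333


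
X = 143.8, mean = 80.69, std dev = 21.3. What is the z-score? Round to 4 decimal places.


z = (X - mu) / sigma
X - mu = 143.8 - 80.69 = 63.11
z = 63.11 / 21.3 = 6311/2130 ≈ 2.962911

2.9629


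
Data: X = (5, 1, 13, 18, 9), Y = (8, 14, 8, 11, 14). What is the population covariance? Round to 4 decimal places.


Cov = (1/n)*sum((xi-xbar)(yi-ybar))
n = 5, xbar = 46/5 = 9.2, ybar = 55/5 = 11
sum((xi-xbar)(yi-ybar)) = -24
Cov = -24 / 5 = -4.8

-4.8000


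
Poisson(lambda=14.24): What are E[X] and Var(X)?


E[X] = Var(X) = lambda = 14.24

14.24, 14.24


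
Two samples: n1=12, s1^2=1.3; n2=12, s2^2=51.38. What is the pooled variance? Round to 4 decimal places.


sp^2 = ((n1-1)*s1^2 + (n2-1)*s2^2)/(n1+n2-2)
(n1-1)*s1^2 = 11 * 1.3 = 14.3
(n2-1)*s2^2 = 11 * 51.38 = 565.18
numerator = 14.3 + 565.18 = 579.48
n1+n2-2 = 22
sp^2 = 579.48 / 22 = 26.34

26.3400


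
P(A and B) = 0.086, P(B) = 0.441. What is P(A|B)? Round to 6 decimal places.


P(A|B) = P(A and B) / P(B) = 0.086 / 0.441 = 86/441 ≈ 0.19501134

0.195011


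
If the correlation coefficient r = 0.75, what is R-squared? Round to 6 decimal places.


R^2 = r^2 = (0.75)^2 = 0.5625

0.562500


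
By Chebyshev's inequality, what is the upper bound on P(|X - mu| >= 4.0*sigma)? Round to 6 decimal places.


P <= 1/k^2
k^2 = 4.0^2 = 16
1/k^2 = 1 / 16 = 0.0625

0.062500


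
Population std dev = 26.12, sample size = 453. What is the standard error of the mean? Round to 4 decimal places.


SE = sigma / sqrt(n)
sqrt(453) ≈ 21.283797
SE = 26.12 / 21.283797 ≈ 1.227225

1.2272


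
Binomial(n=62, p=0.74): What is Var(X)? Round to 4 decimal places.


Var = n*p*(1-p) = 62 * 0.74 * 0.26 = 11.9288

11.9288


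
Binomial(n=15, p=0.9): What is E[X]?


E[X] = n*p = 15 * 0.9 = 13.5

13.5


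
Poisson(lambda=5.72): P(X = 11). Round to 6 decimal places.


P = e^(-lam) * lam^k / k!
e^(-5.72) ≈ 0.003279711
lam^k = 5.72^11 ≈ 214464945.623113
k! = 11! = 39916800
P = 0.003279711 * 214464945.623113 / 39916800 ≈ 0.017621

0.017621


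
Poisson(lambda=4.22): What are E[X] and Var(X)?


E[X] = Var(X) = lambda = 4.22

4.22, 4.22


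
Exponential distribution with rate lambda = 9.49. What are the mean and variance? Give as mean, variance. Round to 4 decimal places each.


mean = 1/lam, var = 1/lam^2
mean = 1 / 9.49 = 100/949 ≈ 0.105374
lam^2 = 9.49^2 = 90.0601
var = 1 / 90.0601 ≈ 0.011104

0.1054, 0.0111


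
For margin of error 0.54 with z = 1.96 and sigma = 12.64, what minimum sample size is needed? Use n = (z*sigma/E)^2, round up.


z*sigma/E = 1.96 * 12.64 / 0.54 = 30968/675 ≈ 45.878519
(z*sigma/E)^2 ≈ 2104.838461
round up: n = 2105

2105


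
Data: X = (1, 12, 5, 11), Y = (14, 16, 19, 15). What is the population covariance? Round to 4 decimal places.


Cov = (1/n)*sum((xi-xbar)(yi-ybar))
n = 4, xbar = 29/4 = 7.25, ybar = 64/4 = 16
sum((xi-xbar)(yi-ybar)) = 2
Cov = 2 / 4 = 0.5

0.5000


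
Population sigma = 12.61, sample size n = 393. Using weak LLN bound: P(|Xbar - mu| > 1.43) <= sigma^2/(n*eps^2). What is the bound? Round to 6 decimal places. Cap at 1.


bound = min(1, sigma^2/(n*eps^2))
sigma^2 = 12.61^2 = 159.0121
n*eps^2 = 393 * 1.43^2 = 393 * 2.0449 = 803.6457
sigma^2/(n*eps^2) = 159.0121 / 803.6457 ≈ 0.19786344

0.197863


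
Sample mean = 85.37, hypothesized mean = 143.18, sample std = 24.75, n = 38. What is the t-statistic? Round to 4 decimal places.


t = (xbar - mu0) / (s/sqrt(n))
xbar - mu0 = 85.37 - 143.18 = -57.81
sqrt(38) ≈ 6.16441400
s/sqrt(n) = 24.75 / 6.16441400 ≈ 4.01498017
t = -57.81 / 4.01498017 ≈ -14.398577

-14.3986


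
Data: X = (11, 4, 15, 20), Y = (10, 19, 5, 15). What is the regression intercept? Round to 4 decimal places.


a = ybar - b*xbar, where b = sum((xi-xbar)(yi-ybar)) / sum((xi-xbar)^2)
n = 4, xbar = 50/4 = 12.5, ybar = 49/4 = 12.25
Sxy = sum((xi-xbar)(yi-ybar)) = -51.5
Sxx = sum((xi-xbar)^2) = 137
b = Sxy / Sxx = -103/274 ≈ -0.375912
a = 12.25 - (-0.375912) * 12.5 = 2322/137 ≈ 16.948905

16.9489


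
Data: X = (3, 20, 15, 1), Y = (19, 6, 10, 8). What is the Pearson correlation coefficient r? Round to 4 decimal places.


r = sum((xi-xbar)(yi-ybar)) / sqrt(sum((xi-xbar)^2) * sum((yi-ybar)^2))
n = 4, xbar = 39/4 = 9.75, ybar = 43/4 = 10.75
Sxy = sum((xi-xbar)(yi-ybar)) = -84.25
Sxx = sum((xi-xbar)^2) = 254.75
Syy = sum((yi-ybar)^2) = 98.75
sqrt(Sxx*Syy) ≈ 158.608204
r = Sxy / sqrt(Sxx*Syy) = -84.25 / 158.608204 ≈ -0.531183

-0.5312


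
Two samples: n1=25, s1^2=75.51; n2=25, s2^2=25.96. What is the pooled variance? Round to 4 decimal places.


sp^2 = ((n1-1)*s1^2 + (n2-1)*s2^2)/(n1+n2-2)
(n1-1)*s1^2 = 24 * 75.51 = 1812.24
(n2-1)*s2^2 = 24 * 25.96 = 623.04
numerator = 1812.24 + 623.04 = 2435.28
n1+n2-2 = 48
sp^2 = 2435.28 / 48 = 50.735

50.7350


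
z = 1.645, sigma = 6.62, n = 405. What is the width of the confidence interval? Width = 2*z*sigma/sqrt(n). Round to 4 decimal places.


width = 2*z*sigma/sqrt(n)
2*z*sigma = 2 * 1.645 * 6.62 = 21.7798
sqrt(405) ≈ 20.124612
width = 21.7798 / 20.124612 ≈ 1.082247

1.0822


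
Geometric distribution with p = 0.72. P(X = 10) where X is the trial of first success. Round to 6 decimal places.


P = (1-p)^(k-1) * p
(1-p)^(k-1) = 0.28^9 ≈ 0.00001057846
P = 0.00001057846 * 0.72 ≈ 0.000007616488

0.000008


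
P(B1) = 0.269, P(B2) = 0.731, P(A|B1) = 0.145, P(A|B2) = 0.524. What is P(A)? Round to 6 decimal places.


P(A) = P(A|B1)*P(B1) + P(A|B2)*P(B2)
P(A|B1)*P(B1) = 0.145 * 0.269 = 0.039005
P(A|B2)*P(B2) = 0.524 * 0.731 = 0.383044
P(A) = 0.039005 + 0.383044 = 0.422049

0.422049


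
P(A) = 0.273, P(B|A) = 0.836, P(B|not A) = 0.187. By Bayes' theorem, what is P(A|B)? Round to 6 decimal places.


P(A|B) = P(B|A)*P(A) / P(B), P(B) = P(B|A)*P(A) + P(B|not A)*P(not A)
P(B|A)*P(A) = 0.836 * 0.273 = 0.228228
P(B|not A)*P(not A) = 0.187 * 0.727 = 0.135949
P(B) = 0.228228 + 0.135949 = 0.364177
P(A|B) = 0.228228 / 0.364177 ≈ 0.62669526

0.626695


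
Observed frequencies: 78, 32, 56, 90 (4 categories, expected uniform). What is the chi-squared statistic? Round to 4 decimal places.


chi2 = sum((O-E)^2/E), E = total/4
total = 256, E = 256/4 = 64
(78 - 64)^2 / 64 = 196 / 64 = 3.0625
(32 - 64)^2 / 64 = 1024 / 64 = 16
(56 - 64)^2 / 64 = 64 / 64 = 1
(90 - 64)^2 / 64 = 676 / 64 = 10.5625
chi2 = 30.625

30.6250


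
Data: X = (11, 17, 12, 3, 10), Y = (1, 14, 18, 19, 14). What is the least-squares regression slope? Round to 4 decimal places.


b = sum((xi-xbar)(yi-ybar)) / sum((xi-xbar)^2)
n = 5, xbar = 53/5 = 10.6, ybar = 66/5 = 13.2
Sxy = sum((xi-xbar)(yi-ybar)) = -37.6
Sxx = sum((xi-xbar)^2) = 101.2
b = Sxy / Sxx = -94/253 ≈ -0.371542

-0.3715


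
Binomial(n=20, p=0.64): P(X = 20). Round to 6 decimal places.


P = C(n,k) * p^k * (1-p)^(n-k)
C(20,20) = 1
p^k = 0.64^20 ≈ 0.0001329228
(1-p)^(n-k) = 0.36^0 = 1
P = 1 * 0.0001329228 * 1 ≈ 0.000133

0.000133


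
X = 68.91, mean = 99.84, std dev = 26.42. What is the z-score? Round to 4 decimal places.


z = (X - mu) / sigma
X - mu = 68.91 - 99.84 = -30.93
z = -30.93 / 26.42 = -3093/2642 ≈ -1.170704

-1.1707


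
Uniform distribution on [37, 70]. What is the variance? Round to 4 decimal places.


Var = (b-a)^2 / 12
(b-a)^2 = (70 - 37)^2 = 1089
Var = 1089/12 = 90.75

90.7500


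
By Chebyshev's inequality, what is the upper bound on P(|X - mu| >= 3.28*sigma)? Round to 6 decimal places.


P <= 1/k^2
k^2 = 3.28^2 = 10.7584
1/k^2 = 1 / 10.7584 = 625/6724 ≈ 0.09295062

0.092951


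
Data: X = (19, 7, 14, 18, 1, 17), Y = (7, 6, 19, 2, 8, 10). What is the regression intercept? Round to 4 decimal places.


a = ybar - b*xbar, where b = sum((xi-xbar)(yi-ybar)) / sum((xi-xbar)^2)
n = 6, xbar = 76/6 = 38/3 ≈ 12.666667, ybar = 52/6 = 26/3 ≈ 8.666667
Sxy = sum((xi-xbar)(yi-ybar)) = -11/3 ≈ -3.666667
Sxx = sum((xi-xbar)^2) = 772/3 ≈ 257.333333
b = Sxy / Sxx = -11/772 ≈ -0.014249
a = 8.666667 - (-0.014249) * 12.666667 = 3415/386 ≈ 8.847150

8.8472


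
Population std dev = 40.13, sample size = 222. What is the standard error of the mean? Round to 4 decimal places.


SE = sigma / sqrt(n)
sqrt(222) ≈ 14.899664
SE = 40.13 / 14.899664 ≈ 2.693349

2.6933


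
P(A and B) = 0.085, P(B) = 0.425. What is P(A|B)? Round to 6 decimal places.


P(A|B) = P(A and B) / P(B) = 0.085 / 0.425 = 0.2

0.200000


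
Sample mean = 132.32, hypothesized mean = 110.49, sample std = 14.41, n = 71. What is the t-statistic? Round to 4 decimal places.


t = (xbar - mu0) / (s/sqrt(n))
xbar - mu0 = 132.32 - 110.49 = 21.83
sqrt(71) ≈ 8.42614977
s/sqrt(n) = 14.41 / 8.42614977 ≈ 1.71015237
t = 21.83 / 1.71015237 ≈ 12.764944

12.7649


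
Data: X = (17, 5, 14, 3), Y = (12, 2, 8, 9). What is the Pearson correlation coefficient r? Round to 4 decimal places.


r = sum((xi-xbar)(yi-ybar)) / sqrt(sum((xi-xbar)^2) * sum((yi-ybar)^2))
n = 4, xbar = 39/4 = 9.75, ybar = 31/4 = 7.75
Sxy = sum((xi-xbar)(yi-ybar)) = 50.75
Sxx = sum((xi-xbar)^2) = 138.75
Syy = sum((yi-ybar)^2) = 52.75
sqrt(Sxx*Syy) ≈ 85.551520
r = Sxy / sqrt(Sxx*Syy) = 50.75 / 85.551520 ≈ 0.593210

0.5932


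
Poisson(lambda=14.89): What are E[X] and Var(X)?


E[X] = Var(X) = lambda = 14.89

14.89, 14.89


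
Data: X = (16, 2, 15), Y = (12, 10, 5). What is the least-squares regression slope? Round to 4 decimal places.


b = sum((xi-xbar)(yi-ybar)) / sum((xi-xbar)^2)
n = 3, xbar = 33/3 = 11, ybar = 27/3 = 9
Sxy = sum((xi-xbar)(yi-ybar)) = -10
Sxx = sum((xi-xbar)^2) = 122
b = Sxy / Sxx = -5/61 ≈ -0.081967

-0.0820


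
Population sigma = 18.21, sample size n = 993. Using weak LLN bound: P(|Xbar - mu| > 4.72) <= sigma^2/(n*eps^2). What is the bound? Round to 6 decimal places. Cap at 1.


bound = min(1, sigma^2/(n*eps^2))
sigma^2 = 18.21^2 = 331.6041
n*eps^2 = 993 * 4.72^2 = 993 * 22.2784 = 22122.4512
sigma^2/(n*eps^2) = 331.6041 / 22122.4512 ≈ 0.01498948

0.014989


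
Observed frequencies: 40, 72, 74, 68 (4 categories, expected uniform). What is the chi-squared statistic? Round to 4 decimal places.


chi2 = sum((O-E)^2/E), E = total/4
total = 254, E = 254/4 = 63.5
(40 - 63.5)^2 / 63.5 = 552.25 / 63.5 = 2209/254 ≈ 8.696850
(72 - 63.5)^2 / 63.5 = 72.25 / 63.5 = 289/254 ≈ 1.137795
(74 - 63.5)^2 / 63.5 = 110.25 / 63.5 = 441/254 ≈ 1.736220
(68 - 63.5)^2 / 63.5 = 20.25 / 63.5 = 81/254 ≈ 0.318898
chi2 = 1510/127 ≈ 11.889764

11.8898


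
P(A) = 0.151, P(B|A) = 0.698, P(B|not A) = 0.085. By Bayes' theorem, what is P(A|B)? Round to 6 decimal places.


P(A|B) = P(B|A)*P(A) / P(B), P(B) = P(B|A)*P(A) + P(B|not A)*P(not A)
P(B|A)*P(A) = 0.698 * 0.151 = 0.105398
P(B|not A)*P(not A) = 0.085 * 0.849 = 0.072165
P(B) = 0.105398 + 0.072165 = 0.177563
P(A|B) = 0.105398 / 0.177563 ≈ 0.59358087

0.593581


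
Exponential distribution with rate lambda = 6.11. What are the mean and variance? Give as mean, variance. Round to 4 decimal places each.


mean = 1/lam, var = 1/lam^2
mean = 1 / 6.11 = 100/611 ≈ 0.163666
lam^2 = 6.11^2 = 37.3321
var = 1 / 37.3321 ≈ 0.026787

0.1637, 0.0268


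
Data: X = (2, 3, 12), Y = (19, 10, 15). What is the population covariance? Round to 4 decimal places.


Cov = (1/n)*sum((xi-xbar)(yi-ybar))
n = 3, xbar = 17/3 ≈ 5.666667, ybar = 44/3 ≈ 14.666667
sum((xi-xbar)(yi-ybar)) = -4/3 ≈ -1.333333
Cov = -1.333333 / 3 = -4/9 ≈ -0.444444

-0.4444


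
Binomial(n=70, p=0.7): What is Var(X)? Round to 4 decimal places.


Var = n*p*(1-p) = 70 * 0.7 * 0.3 = 14.7

14.7000


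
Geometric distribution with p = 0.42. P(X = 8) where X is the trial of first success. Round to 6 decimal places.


P = (1-p)^(k-1) * p
(1-p)^(k-1) = 0.58^7 ≈ 0.02207984
P = 0.02207984 * 0.42 ≈ 0.009273534

0.009274


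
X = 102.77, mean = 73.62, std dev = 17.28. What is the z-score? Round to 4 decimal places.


z = (X - mu) / sigma
X - mu = 102.77 - 73.62 = 29.15
z = 29.15 / 17.28 = 2915/1728 ≈ 1.686921

1.6869


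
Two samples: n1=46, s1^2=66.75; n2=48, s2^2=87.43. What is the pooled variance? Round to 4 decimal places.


sp^2 = ((n1-1)*s1^2 + (n2-1)*s2^2)/(n1+n2-2)
(n1-1)*s1^2 = 45 * 66.75 = 3003.75
(n2-1)*s2^2 = 47 * 87.43 = 4109.21
numerator = 3003.75 + 4109.21 = 7112.96
n1+n2-2 = 92
sp^2 = 7112.96 / 92 = 44456/575 ≈ 77.314783

77.3148


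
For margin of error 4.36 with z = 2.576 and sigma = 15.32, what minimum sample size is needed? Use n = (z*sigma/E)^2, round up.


z*sigma/E = 2.576 * 15.32 / 4.36 ≈ 9.051450
(z*sigma/E)^2 ≈ 81.928739
round up: n = 82

82


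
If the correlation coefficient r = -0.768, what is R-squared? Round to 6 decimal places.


R^2 = r^2 = (-0.768)^2 = 0.589824

0.589824


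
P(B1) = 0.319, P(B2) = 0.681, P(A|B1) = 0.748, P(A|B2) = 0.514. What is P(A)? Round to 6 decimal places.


P(A) = P(A|B1)*P(B1) + P(A|B2)*P(B2)
P(A|B1)*P(B1) = 0.748 * 0.319 = 0.238612
P(A|B2)*P(B2) = 0.514 * 0.681 = 0.350034
P(A) = 0.238612 + 0.350034 = 0.588646

0.588646


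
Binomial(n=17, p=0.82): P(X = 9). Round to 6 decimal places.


P = C(n,k) * p^k * (1-p)^(n-k)
C(17,9) = 24310
p^k = 0.82^9 ≈ 0.1676196
(1-p)^(n-k) = 0.18^8 ≈ 0.000001101996
P = 24310 * 0.1676196 * 0.000001101996 ≈ 0.004490

0.004490


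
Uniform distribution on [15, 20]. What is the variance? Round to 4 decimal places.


Var = (b-a)^2 / 12
(b-a)^2 = (20 - 15)^2 = 25
Var = 25/12 ≈ 2.083333

2.0833


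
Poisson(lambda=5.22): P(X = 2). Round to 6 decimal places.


P = e^(-lam) * lam^k / k!
e^(-5.22) ≈ 0.005407329
lam^k = 5.22^2 = 27.2484
k! = 2! = 2
P = 0.005407329 * 27.2484 / 2 ≈ 0.073671

0.073671


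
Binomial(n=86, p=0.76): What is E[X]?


E[X] = n*p = 86 * 0.76 = 65.36

65.36


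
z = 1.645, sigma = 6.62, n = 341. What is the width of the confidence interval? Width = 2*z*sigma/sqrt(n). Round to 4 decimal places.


width = 2*z*sigma/sqrt(n)
2*z*sigma = 2 * 1.645 * 6.62 = 21.7798
sqrt(341) ≈ 18.466185
width = 21.7798 / 18.466185 ≈ 1.179442

1.1794


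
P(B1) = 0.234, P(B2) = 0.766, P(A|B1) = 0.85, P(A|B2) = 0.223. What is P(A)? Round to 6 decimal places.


P(A) = P(A|B1)*P(B1) + P(A|B2)*P(B2)
P(A|B1)*P(B1) = 0.85 * 0.234 = 0.1989
P(A|B2)*P(B2) = 0.223 * 0.766 = 0.170818
P(A) = 0.1989 + 0.170818 = 0.369718

0.369718


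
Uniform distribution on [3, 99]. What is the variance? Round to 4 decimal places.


Var = (b-a)^2 / 12
(b-a)^2 = (99 - 3)^2 = 9216
Var = 9216/12 = 768

768.0000


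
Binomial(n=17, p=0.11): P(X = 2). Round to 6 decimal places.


P = C(n,k) * p^k * (1-p)^(n-k)
C(17,2) = 136
p^k = 0.11^2 = 0.0121
(1-p)^(n-k) = 0.89^15 ≈ 0.1741206
P = 136 * 0.0121 * 0.1741206 ≈ 0.286533

0.286533


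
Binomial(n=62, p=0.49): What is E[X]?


E[X] = n*p = 62 * 0.49 = 30.38

30.38


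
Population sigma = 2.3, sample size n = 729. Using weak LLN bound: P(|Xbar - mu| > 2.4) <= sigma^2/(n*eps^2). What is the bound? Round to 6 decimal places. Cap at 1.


bound = min(1, sigma^2/(n*eps^2))
sigma^2 = 2.3^2 = 5.29
n*eps^2 = 729 * 2.4^2 = 729 * 5.76 = 4199.04
sigma^2/(n*eps^2) = 5.29 / 4199.04 ≈ 0.00125981

0.001260


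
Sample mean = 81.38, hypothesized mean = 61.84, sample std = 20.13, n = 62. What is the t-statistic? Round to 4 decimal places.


t = (xbar - mu0) / (s/sqrt(n))
xbar - mu0 = 81.38 - 61.84 = 19.54
sqrt(62) ≈ 7.87400787
s/sqrt(n) = 20.13 / 7.87400787 ≈ 2.55651256
t = 19.54 / 2.55651256 ≈ 7.643225

7.6432


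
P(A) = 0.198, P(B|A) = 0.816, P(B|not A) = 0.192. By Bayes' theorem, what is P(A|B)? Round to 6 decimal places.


P(A|B) = P(B|A)*P(A) / P(B), P(B) = P(B|A)*P(A) + P(B|not A)*P(not A)
P(B|A)*P(A) = 0.816 * 0.198 = 0.161568
P(B|not A)*P(not A) = 0.192 * 0.802 = 0.153984
P(B) = 0.161568 + 0.153984 = 0.315552
P(A|B) = 0.161568 / 0.315552 = 1683/3287 ≈ 0.51201704

0.512017


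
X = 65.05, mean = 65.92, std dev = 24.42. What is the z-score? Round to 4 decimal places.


z = (X - mu) / sigma
X - mu = 65.05 - 65.92 = -0.87
z = -0.87 / 24.42 = -29/814 ≈ -0.035627

-0.0356


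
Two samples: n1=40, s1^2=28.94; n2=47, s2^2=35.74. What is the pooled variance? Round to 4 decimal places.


sp^2 = ((n1-1)*s1^2 + (n2-1)*s2^2)/(n1+n2-2)
(n1-1)*s1^2 = 39 * 28.94 = 1128.66
(n2-1)*s2^2 = 46 * 35.74 = 1644.04
numerator = 1128.66 + 1644.04 = 2772.7
n1+n2-2 = 85
sp^2 = 2772.7 / 85 = 32.62

32.6200


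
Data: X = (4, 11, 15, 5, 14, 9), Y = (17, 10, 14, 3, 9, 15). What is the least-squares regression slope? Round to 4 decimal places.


b = sum((xi-xbar)(yi-ybar)) / sum((xi-xbar)^2)
n = 6, xbar = 58/6 = 29/3 ≈ 9.666667, ybar = 68/6 = 34/3 ≈ 11.333333
Sxy = sum((xi-xbar)(yi-ybar)) = 20/3 ≈ 6.666667
Sxx = sum((xi-xbar)^2) = 310/3 ≈ 103.333333
b = Sxy / Sxx = 2/31 ≈ 0.064516

0.0645


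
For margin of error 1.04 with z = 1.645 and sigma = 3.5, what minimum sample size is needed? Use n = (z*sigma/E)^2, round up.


z*sigma/E = 1.645 * 3.5 / 1.04 = 2303/416 ≈ 5.536058
(z*sigma/E)^2 ≈ 30.647935
round up: n = 31

31


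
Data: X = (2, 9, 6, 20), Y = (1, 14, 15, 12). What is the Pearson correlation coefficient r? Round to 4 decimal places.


r = sum((xi-xbar)(yi-ybar)) / sqrt(sum((xi-xbar)^2) * sum((yi-ybar)^2))
n = 4, xbar = 37/4 = 9.25, ybar = 42/4 = 10.5
Sxy = sum((xi-xbar)(yi-ybar)) = 69.5
Sxx = sum((xi-xbar)^2) = 178.75
Syy = sum((yi-ybar)^2) = 125
sqrt(Sxx*Syy) ≈ 149.478259
r = Sxy / sqrt(Sxx*Syy) = 69.5 / 149.478259 ≈ 0.464951

0.4650


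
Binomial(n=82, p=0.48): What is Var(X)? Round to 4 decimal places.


Var = n*p*(1-p) = 82 * 0.48 * 0.52 = 20.4672

20.4672


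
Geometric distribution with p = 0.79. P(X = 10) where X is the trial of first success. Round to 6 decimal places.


P = (1-p)^(k-1) * p
(1-p)^(k-1) = 0.21^9 ≈ 0.0000007942800
P = 0.0000007942800 * 0.79 ≈ 0.0000006274812

0.000001


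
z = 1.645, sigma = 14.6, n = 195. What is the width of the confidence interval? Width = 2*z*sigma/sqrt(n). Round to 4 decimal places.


width = 2*z*sigma/sqrt(n)
2*z*sigma = 2 * 1.645 * 14.6 = 48.034
sqrt(195) ≈ 13.964240
width = 48.034 / 13.964240 ≈ 3.439786

3.4398


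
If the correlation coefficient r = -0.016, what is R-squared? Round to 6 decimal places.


R^2 = r^2 = (-0.016)^2 = 0.000256

0.000256


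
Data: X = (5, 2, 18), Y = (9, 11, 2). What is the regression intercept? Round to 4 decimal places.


a = ybar - b*xbar, where b = sum((xi-xbar)(yi-ybar)) / sum((xi-xbar)^2)
n = 3, xbar = 25/3 ≈ 8.333333, ybar = 22/3 ≈ 7.333333
Sxy = sum((xi-xbar)(yi-ybar)) = -241/3 ≈ -80.333333
Sxx = sum((xi-xbar)^2) = 434/3 ≈ 144.666667
b = Sxy / Sxx = -241/434 ≈ -0.555300
a = 7.333333 - (-0.555300) * 8.333333 = 5191/434 ≈ 11.960829

11.9608


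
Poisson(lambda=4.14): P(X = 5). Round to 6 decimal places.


P = e^(-lam) * lam^k / k!
e^(-4.14) ≈ 0.01592285
lam^k = 4.14^5 ≈ 1216.190777
k! = 5! = 120
P = 0.01592285 * 1216.190777 / 120 ≈ 0.161377

0.161377


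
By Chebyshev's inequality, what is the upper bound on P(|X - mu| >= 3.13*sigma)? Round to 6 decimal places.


P <= 1/k^2
k^2 = 3.13^2 = 9.7969
1/k^2 = 1 / 9.7969 ≈ 0.10207310

0.102073


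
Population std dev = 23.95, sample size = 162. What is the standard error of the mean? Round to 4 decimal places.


SE = sigma / sqrt(n)
sqrt(162) ≈ 12.727922
SE = 23.95 / 12.727922 ≈ 1.881690

1.8817


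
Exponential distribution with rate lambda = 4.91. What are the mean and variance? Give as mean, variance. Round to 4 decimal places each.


mean = 1/lam, var = 1/lam^2
mean = 1 / 4.91 = 100/491 ≈ 0.203666
lam^2 = 4.91^2 = 24.1081
var = 1 / 24.1081 ≈ 0.041480

0.2037, 0.0415


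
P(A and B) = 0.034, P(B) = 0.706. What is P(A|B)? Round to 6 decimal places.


P(A|B) = P(A and B) / P(B) = 0.034 / 0.706 = 17/353 ≈ 0.04815864

0.048159


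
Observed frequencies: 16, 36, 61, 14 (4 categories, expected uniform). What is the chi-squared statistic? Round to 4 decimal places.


chi2 = sum((O-E)^2/E), E = total/4
total = 127, E = 127/4 = 31.75
(16 - 31.75)^2 / 31.75 = 248.0625 / 31.75 = 3969/508 ≈ 7.812992
(36 - 31.75)^2 / 31.75 = 18.0625 / 31.75 = 289/508 ≈ 0.568898
(61 - 31.75)^2 / 31.75 = 855.5625 / 31.75 = 13689/508 ≈ 26.946850
(14 - 31.75)^2 / 31.75 = 315.0625 / 31.75 = 5041/508 ≈ 9.923228
chi2 = 5747/127 ≈ 45.251969

45.2520


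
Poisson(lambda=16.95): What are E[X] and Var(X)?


E[X] = Var(X) = lambda = 16.95

16.95, 16.95


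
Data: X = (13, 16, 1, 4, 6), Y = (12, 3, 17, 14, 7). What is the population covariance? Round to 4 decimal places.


Cov = (1/n)*sum((xi-xbar)(yi-ybar))
n = 5, xbar = 40/5 = 8, ybar = 53/5 = 10.6
sum((xi-xbar)(yi-ybar)) = -105
Cov = -105 / 5 = -21

-21.0000


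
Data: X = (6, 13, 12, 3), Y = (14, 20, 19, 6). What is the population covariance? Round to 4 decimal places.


Cov = (1/n)*sum((xi-xbar)(yi-ybar))
n = 4, xbar = 34/4 = 8.5, ybar = 59/4 = 14.75
sum((xi-xbar)(yi-ybar)) = 88.5
Cov = 88.5 / 4 = 22.125

22.1250


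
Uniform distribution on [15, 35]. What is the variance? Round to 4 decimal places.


Var = (b-a)^2 / 12
(b-a)^2 = (35 - 15)^2 = 400
Var = 400/12 ≈ 33.333333

33.3333


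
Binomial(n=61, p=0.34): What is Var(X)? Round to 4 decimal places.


Var = n*p*(1-p) = 61 * 0.34 * 0.66 = 13.6884

13.6884


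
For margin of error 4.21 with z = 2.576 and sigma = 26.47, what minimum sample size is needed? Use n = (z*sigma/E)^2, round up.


z*sigma/E = 2.576 * 26.47 / 4.21 ≈ 16.196371
(z*sigma/E)^2 ≈ 262.322419
round up: n = 263

263
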